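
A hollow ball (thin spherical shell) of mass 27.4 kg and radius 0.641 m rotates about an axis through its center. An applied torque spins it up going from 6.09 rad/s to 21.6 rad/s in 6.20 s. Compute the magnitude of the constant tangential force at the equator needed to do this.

F ≈ 29.3 N

I = (2/3)MR² = (2/3)(27.4)(0.641)² = 7.505 kg·m².
α = Δω/Δt = (21.6 − 6.09)/6.20 = 2.502 rad/s².
The required torque is τ = Iα = (7.505)(2.502) = 18.78 N·m.
A tangential force at the equator gives τ = FR, so F = τ/R = 18.78/0.641 = 29.29 N.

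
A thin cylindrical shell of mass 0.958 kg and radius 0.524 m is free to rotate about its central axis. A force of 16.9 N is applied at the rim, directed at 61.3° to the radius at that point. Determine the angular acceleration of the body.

α ≈ 29.5 rad/s²

I = MR² = (0.958)(0.524)² = 0.2630 kg·m².
Only the tangential component produces torque: τ = F R sinθ = (16.9)(0.524) sin 61.3° = 7.768 N·m.
Newton's second law for rotation, τ = Iα, gives α = τ/I = 7.768/0.2630 = 29.53 rad/s².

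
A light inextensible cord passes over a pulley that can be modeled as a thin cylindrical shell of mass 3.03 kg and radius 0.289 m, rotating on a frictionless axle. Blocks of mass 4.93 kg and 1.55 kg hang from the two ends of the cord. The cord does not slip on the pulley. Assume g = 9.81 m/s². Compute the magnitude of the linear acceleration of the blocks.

a ≈ 3.49 m/s²

I = MR² = (3.03)(0.289)² = 0.2531 kg·m².
Heavier block: m₁g − T₁ = m₁a. Lighter block: T₂ − m₂g = m₂a.
Pulley: (T₁ − T₂)R = Iα = I(a/R), so T₁ − T₂ = (I/R²)a = 1·M_p a = 3.030·a.
Adding the three: (m₁ − m₂)g = (m₁ + m₂ + 3.030)a, so a = (4.93 − 1.55)(9.81)/(4.93 + 1.55 + 3.030) = 3.487 m/s².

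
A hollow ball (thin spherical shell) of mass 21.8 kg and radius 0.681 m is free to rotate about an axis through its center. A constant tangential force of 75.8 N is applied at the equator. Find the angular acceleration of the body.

I = (2/3)MR² = (2/3)(21.8)(0.681)² = 6.740 kg·m².
τ = F R = (75.8)(0.681) = 51.62 N·m.
Newton's second law for rotation, τ = Iα, gives α = τ/I = 51.62/6.740 = 7.659 rad/s².

α ≈ 7.66 rad/s²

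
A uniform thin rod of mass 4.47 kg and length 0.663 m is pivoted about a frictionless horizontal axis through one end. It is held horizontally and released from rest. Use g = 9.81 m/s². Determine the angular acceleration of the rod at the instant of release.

α ≈ 22.2 rad/s²

About the pivot, I = (1/3)ML² = (1/3)(4.47)(0.663)² = 0.6550 kg·m².
The weight acts at the center, a distance L/2 = 0.3315 m from the pivot; τ = Mg(L/2) = 14.54 N·m.
α = τ/I = 14.54/0.6550 = 22.19 rad/s².
(Equivalently α = (3g/(2L)) = 22.19 rad/s².)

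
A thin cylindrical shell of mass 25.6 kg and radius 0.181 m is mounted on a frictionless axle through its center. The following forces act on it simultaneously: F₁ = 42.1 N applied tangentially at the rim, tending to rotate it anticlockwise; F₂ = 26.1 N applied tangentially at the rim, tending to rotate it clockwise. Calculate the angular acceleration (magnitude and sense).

α ≈ 3.45 rad/s², anticlockwise

I = MR² = (25.6)(0.181)² = 0.8387 kg·m².
Taking anticlockwise as positive: τ₁ = +(42.1)(0.181) = +7.620 N·m; τ₂ = −(26.1)(0.181) = −4.724 N·m.
Net torque τ = 2.896 N·m.
α = τ/I = 2.896/0.8387 = 3.453 rad/s².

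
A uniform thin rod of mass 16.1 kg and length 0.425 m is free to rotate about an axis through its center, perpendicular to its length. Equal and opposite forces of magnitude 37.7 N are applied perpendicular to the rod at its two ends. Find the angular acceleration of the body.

α ≈ 66.1 rad/s²

I = (1/12)ML² = (1/12)(16.1)(0.425)² = 0.2423 kg·m².
The couple gives τ = F·(L/2) + F·(L/2) = F L = (37.7)(0.425) = 16.02 N·m.
From τ = Iα: α = 16.02/0.2423 = 66.12 rad/s².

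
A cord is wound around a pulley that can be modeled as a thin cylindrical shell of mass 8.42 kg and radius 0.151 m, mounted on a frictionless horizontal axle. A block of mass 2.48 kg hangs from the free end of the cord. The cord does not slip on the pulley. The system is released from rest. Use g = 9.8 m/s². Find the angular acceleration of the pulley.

α ≈ 14.8 rad/s²

I = MR² = (8.42)(0.151)² = 0.1920 kg·m².
Block: mg − T = ma. Pulley: TR = Iα. No-slip: a = αR, so T = (I/R²)a = 8.420·a.
Then mg = (m + 8.420)a, so a = (2.48)(9.8)/(2.48 + 8.420) = 2.230 m/s².
α = a/R = 2.230/0.151 = 14.77 rad/s².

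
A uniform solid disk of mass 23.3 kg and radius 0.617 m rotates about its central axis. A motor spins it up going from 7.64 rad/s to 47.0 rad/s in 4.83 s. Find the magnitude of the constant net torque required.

τ ≈ 36.1 N·m

I = ½MR² = (1/2)(23.3)(0.617)² = 4.435 kg·m².
α = Δω/Δt = (47.0 − 7.64)/4.83 = 8.149 rad/s².
τ = Iα = (4.435)(8.149) = 36.14 N·m.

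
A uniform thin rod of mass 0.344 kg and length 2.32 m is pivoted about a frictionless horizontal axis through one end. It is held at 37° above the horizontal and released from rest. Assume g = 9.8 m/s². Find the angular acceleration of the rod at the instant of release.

About the pivot, I = (1/3)ML² = (1/3)(0.344)(2.32)² = 0.6172 kg·m².
The weight acts at the center, a distance L/2 = 1.160 m from the pivot; τ = Mg(L/2) cos 37° = 3.123 N·m.
α = τ/I = 3.123/0.6172 = 5.060 rad/s².
(Equivalently α = (3g/(2L)) cos 37° = 5.060 rad/s².)

α ≈ 5.06 rad/s²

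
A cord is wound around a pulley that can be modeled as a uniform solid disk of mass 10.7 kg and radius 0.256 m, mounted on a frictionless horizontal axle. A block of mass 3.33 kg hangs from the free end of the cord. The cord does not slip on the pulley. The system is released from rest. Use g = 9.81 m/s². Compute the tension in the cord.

T ≈ 20.1 N

I = ½MR² = (1/2)(10.7)(0.256)² = 0.3506 kg·m².
Block: mg − T = ma. Pulley: TR = Iα. No-slip: a = αR, so T = (I/R²)a = 5.350·a.
Then mg = (m + 5.350)a, so a = (3.33)(9.81)/(3.33 + 5.350) = 3.764 m/s².
T = 5.350·a = 20.13 N.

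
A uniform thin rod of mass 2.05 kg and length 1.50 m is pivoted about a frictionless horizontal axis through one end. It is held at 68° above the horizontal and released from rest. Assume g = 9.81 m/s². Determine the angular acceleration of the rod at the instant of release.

About the pivot, I = (1/3)ML² = (1/3)(2.05)(1.50)² = 1.537 kg·m².
The weight acts at the center, a distance L/2 = 0.7500 m from the pivot; τ = Mg(L/2) cos 68° = 5.650 N·m.
α = τ/I = 5.650/1.537 = 3.675 rad/s².
(Equivalently α = (3g/(2L)) cos 68° = 3.675 rad/s².)

α ≈ 3.67 rad/s²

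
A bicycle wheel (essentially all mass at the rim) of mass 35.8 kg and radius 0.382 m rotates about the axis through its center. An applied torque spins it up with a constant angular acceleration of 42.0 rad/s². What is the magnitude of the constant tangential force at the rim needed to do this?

F ≈ 574 N

I = MR² = (35.8)(0.382)² = 5.224 kg·m².
The required torque is τ = Iα = (5.224)(42.00) = 219.4 N·m.
A tangential force at the rim gives τ = FR, so F = τ/R = 219.4/0.382 = 574.4 N.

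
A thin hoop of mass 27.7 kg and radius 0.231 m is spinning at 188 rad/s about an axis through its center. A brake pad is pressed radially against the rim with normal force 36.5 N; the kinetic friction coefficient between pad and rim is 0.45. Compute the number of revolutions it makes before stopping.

≈ 1100 revolutions

I = MR² = (27.7)(0.231)² = 1.478 kg·m².
Friction force f = μN = (0.45)(36.5) = 16.43 N at the rim; torque magnitude τ = fR = 3.794 N·m, opposing ω.
|α| = τ/I = 3.794/1.478 = 2.567 rad/s² (deceleration).
ω² = ω₀² − 2|α|θ with ω = 0 ⇒ θ = ω₀²/(2|α|) = 6884 rad = 1096 rev.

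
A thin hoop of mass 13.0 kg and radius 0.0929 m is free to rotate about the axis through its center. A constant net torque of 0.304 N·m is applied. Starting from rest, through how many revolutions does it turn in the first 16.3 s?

I = MR² = (13.0)(0.0929)² = 0.1122 kg·m².
α = τ/I = 0.304/0.1122 = 2.710 rad/s².
θ = ½αt² = ½(2.710)(16.3)² = 360.0 rad.
Revolutions = θ/(2π) = 57.29.

≈ 57.3 revolutions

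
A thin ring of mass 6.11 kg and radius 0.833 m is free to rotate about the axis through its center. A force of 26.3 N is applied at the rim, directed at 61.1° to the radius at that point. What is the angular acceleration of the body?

α ≈ 4.52 rad/s²

I = MR² = (6.11)(0.833)² = 4.240 kg·m².
Only the tangential component produces torque: τ = F R sinθ = (26.3)(0.833) sin 61.1° = 19.18 N·m.
From τ = Iα: α = 19.18/4.240 = 4.524 rad/s².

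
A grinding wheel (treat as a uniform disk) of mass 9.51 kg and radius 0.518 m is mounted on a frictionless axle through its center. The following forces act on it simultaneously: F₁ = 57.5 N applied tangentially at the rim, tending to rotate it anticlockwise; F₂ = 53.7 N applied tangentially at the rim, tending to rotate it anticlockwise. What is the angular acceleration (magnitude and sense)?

I = ½MR² = (1/2)(9.51)(0.518)² = 1.276 kg·m².
Taking anticlockwise as positive: τ₁ = +(57.5)(0.518) = +29.79 N·m; τ₂ = +(53.7)(0.518) = +27.82 N·m.
Net torque τ = 57.60 N·m.
α = τ/I = 57.60/1.276 = 45.15 rad/s².

α ≈ 45.1 rad/s², anticlockwise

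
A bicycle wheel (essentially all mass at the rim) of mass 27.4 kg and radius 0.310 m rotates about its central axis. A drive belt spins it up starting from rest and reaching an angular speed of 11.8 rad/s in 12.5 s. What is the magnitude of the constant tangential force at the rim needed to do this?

I = MR² = (27.4)(0.310)² = 2.633 kg·m².
α = Δω/Δt = (11.8 − 0)/12.5 = 0.9440 rad/s².
The required torque is τ = Iα = (2.633)(0.9440) = 2.486 N·m.
A tangential force at the rim gives τ = FR, so F = τ/R = 2.486/0.310 = 8.018 N.

F ≈ 8.02 N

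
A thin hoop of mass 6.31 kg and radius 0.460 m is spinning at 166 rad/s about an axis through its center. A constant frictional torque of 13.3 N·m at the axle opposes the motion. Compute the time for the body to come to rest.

I = MR² = (6.31)(0.460)² = 1.335 kg·m².
The net torque has magnitude 13.3 N·m, opposing ω.
|α| = τ/I = 13.30/1.335 = 9.961 rad/s² (deceleration).
0 = ω₀ − |α|t ⇒ t = ω₀/|α| = 166/9.961 = 16.66 s.

t ≈ 16.7 s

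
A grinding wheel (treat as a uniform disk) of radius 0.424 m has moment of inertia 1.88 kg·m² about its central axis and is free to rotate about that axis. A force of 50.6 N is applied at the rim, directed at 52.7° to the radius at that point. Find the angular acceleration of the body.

α ≈ 9.08 rad/s²

Only the tangential component produces torque: τ = F R sinθ = (50.6)(0.424) sin 52.7° = 17.07 N·m.
From τ = Iα: α = 17.07/1.880 = 9.078 rad/s².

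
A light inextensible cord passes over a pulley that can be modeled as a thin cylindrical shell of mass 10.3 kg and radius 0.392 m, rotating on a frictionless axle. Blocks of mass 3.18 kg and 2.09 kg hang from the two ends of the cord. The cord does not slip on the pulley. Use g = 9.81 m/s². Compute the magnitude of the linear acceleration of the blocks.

I = MR² = (10.3)(0.392)² = 1.583 kg·m².
Heavier block: m₁g − T₁ = m₁a. Lighter block: T₂ − m₂g = m₂a.
Pulley: (T₁ − T₂)R = Iα = I(a/R), so T₁ − T₂ = (I/R²)a = 1·M_p a = 10.30·a.
Adding the three: (m₁ − m₂)g = (m₁ + m₂ + 10.30)a, so a = (3.18 − 2.09)(9.81)/(3.18 + 2.09 + 10.30) = 0.6868 m/s².

a ≈ 0.687 m/s²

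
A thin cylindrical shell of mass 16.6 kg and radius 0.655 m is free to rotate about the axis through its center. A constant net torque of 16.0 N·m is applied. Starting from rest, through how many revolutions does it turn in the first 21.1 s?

≈ 79.6 revolutions

I = MR² = (16.6)(0.655)² = 7.122 kg·m².
α = τ/I = 16.0/7.122 = 2.247 rad/s².
θ = ½αt² = ½(2.247)(21.1)² = 500.1 rad.
Revolutions = θ/(2π) = 79.59.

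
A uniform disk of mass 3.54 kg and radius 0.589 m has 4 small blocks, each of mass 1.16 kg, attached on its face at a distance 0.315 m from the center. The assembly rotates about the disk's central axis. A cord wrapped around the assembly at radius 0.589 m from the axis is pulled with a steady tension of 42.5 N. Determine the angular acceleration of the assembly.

α ≈ 23.3 rad/s²

I_disk = ½MR² = ½(3.54)(0.589)² = 0.6141 kg·m².
I_blocks = 4·m·r² = 4(1.16)(0.315)² = 0.4604 kg·m².
Total I = 1.074 kg·m².
τ = F r = (42.5)(0.589) = 25.03 N·m.
α = τ/I = 25.03/1.074 = 23.30 rad/s².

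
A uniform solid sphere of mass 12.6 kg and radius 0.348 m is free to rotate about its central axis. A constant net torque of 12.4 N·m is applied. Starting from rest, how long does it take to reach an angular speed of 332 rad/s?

t ≈ 16.3 s

I = (2/5)MR² = (2/5)(12.6)(0.348)² = 0.6104 kg·m².
α = τ/I = 12.4/0.6104 = 20.32 rad/s².
ω = αt ⇒ t = ω/α = 332/20.32 = 16.34 s.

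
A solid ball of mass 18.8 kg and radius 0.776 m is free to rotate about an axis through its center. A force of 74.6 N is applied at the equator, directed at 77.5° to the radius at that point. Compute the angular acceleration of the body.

α ≈ 12.5 rad/s²

I = (2/5)MR² = (2/5)(18.8)(0.776)² = 4.528 kg·m².
Only the tangential component produces torque: τ = F R sinθ = (74.6)(0.776) sin 77.5° = 56.52 N·m.
From τ = Iα: α = 56.52/4.528 = 12.48 rad/s².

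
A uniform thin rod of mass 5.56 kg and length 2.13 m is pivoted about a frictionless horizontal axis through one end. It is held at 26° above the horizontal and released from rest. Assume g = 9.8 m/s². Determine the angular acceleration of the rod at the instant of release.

α ≈ 6.20 rad/s²

About the pivot, I = (1/3)ML² = (1/3)(5.56)(2.13)² = 8.408 kg·m².
The weight acts at the center, a distance L/2 = 1.065 m from the pivot; τ = Mg(L/2) cos 26° = 52.16 N·m.
α = τ/I = 52.16/8.408 = 6.203 rad/s².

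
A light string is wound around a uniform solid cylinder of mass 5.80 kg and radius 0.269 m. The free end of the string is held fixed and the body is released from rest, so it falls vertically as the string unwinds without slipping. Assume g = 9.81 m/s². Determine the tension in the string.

T ≈ 19.0 N

Translation: Mg − T = Ma. Rotation about the center: TR = Iα with I = ½MR².
With a = αR: T = (I/R²)a = (1/2)M a, so Mg = (1 + 0.5000)Ma.
a = g/(1 + 0.5000) = 9.81/1.500 = 6.540 m/s².
T = 0.5000·M·a = (0.5000)(5.80)(6.540) = 18.97 N.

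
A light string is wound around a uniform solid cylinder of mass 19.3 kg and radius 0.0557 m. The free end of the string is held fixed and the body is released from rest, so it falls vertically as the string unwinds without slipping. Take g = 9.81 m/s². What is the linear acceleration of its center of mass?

Translation: Mg − T = Ma. Rotation about the center: TR = Iα with I = ½MR².
With a = αR: T = (I/R²)a = (1/2)M a, so Mg = (1 + 0.5000)Ma.
a = g/(1 + 0.5000) = 9.81/1.500 = 6.540 m/s².

a ≈ 6.54 m/s²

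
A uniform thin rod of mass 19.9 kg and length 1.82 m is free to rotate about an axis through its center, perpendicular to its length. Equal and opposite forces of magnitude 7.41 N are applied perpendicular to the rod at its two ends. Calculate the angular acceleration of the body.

α ≈ 2.46 rad/s²

I = (1/12)ML² = (1/12)(19.9)(1.82)² = 5.493 kg·m².
The couple gives τ = F·(L/2) + F·(L/2) = F L = (7.41)(1.82) = 13.49 N·m.
Newton's second law for rotation, τ = Iα, gives α = τ/I = 13.49/5.493 = 2.455 rad/s².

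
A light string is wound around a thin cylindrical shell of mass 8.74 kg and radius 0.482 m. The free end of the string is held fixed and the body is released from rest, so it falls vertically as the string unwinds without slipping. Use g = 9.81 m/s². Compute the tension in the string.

T ≈ 42.9 N

Translation: Mg − T = Ma. Rotation about the center: TR = Iα with I = MR².
With a = αR: T = (I/R²)a = M a, so Mg = (1 + 1.000)Ma.
a = g/(1 + 1.000) = 9.81/2.000 = 4.905 m/s².
T = 1.000·M·a = (1.000)(8.74)(4.905) = 42.87 N.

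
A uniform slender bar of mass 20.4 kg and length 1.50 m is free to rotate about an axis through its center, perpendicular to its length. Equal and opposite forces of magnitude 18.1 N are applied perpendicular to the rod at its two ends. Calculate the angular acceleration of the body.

I = (1/12)ML² = (1/12)(20.4)(1.50)² = 3.825 kg·m².
The couple gives τ = F·(L/2) + F·(L/2) = F L = (18.1)(1.50) = 27.15 N·m.
Newton's second law for rotation, τ = Iα, gives α = τ/I = 27.15/3.825 = 7.098 rad/s².

α ≈ 7.10 rad/s²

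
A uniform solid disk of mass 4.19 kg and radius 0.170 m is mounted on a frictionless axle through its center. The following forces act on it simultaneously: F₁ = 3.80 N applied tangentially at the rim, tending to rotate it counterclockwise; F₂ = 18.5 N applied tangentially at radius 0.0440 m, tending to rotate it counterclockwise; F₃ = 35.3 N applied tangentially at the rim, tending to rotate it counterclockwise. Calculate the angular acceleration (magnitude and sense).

α ≈ 123 rad/s², counterclockwise

I = ½MR² = (1/2)(4.19)(0.170)² = 0.06055 kg·m².
Taking counterclockwise as positive: τ₁ = +(3.80)(0.170) = +0.6460 N·m; τ₂ = +(18.5)(0.0440) = +0.8140 N·m; τ₃ = +(35.3)(0.170) = +6.001 N·m.
Net torque τ = 7.461 N·m.
α = τ/I = 7.461/0.06055 = 123.2 rad/s².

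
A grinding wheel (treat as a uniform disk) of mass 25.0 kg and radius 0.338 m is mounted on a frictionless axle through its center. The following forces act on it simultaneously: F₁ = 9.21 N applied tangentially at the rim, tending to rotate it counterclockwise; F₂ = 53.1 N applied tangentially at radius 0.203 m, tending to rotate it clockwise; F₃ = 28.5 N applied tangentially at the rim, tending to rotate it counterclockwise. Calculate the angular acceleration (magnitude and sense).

α ≈ 1.38 rad/s², counterclockwise

I = ½MR² = (1/2)(25.0)(0.338)² = 1.428 kg·m².
Taking counterclockwise as positive: τ₁ = +(9.21)(0.338) = +3.113 N·m; τ₂ = −(53.1)(0.203) = −10.78 N·m; τ₃ = +(28.5)(0.338) = +9.633 N·m.
Net torque τ = 1.967 N·m.
α = τ/I = 1.967/1.428 = 1.377 rad/s².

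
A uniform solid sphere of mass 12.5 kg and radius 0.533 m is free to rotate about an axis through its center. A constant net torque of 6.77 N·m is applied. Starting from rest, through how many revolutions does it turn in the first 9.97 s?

≈ 37.7 revolutions

I = (2/5)MR² = (2/5)(12.5)(0.533)² = 1.420 kg·m².
α = τ/I = 6.77/1.420 = 4.766 rad/s².
θ = ½αt² = ½(4.766)(9.97)² = 236.9 rad.
Revolutions = θ/(2π) = 37.70.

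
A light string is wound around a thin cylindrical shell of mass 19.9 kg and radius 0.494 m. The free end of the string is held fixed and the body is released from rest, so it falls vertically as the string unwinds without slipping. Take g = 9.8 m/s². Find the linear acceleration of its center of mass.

a ≈ 4.90 m/s²

Translation: Mg − T = Ma. Rotation about the center: TR = Iα with I = MR².
With a = αR: T = (I/R²)a = M a, so Mg = (1 + 1.000)Ma.
a = g/(1 + 1.000) = 9.8/2.000 = 4.900 m/s².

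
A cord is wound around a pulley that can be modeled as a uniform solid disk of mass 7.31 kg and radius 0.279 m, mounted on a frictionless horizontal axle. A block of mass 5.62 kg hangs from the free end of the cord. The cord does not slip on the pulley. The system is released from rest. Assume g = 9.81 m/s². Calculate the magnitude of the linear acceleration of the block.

I = ½MR² = (1/2)(7.31)(0.279)² = 0.2845 kg·m².
Block: mg − T = ma. Pulley: TR = Iα. No-slip: a = αR, so T = (I/R²)a = 3.655·a.
Then mg = (m + 3.655)a, so a = (5.62)(9.81)/(5.62 + 3.655) = 5.944 m/s².

a ≈ 5.94 m/s²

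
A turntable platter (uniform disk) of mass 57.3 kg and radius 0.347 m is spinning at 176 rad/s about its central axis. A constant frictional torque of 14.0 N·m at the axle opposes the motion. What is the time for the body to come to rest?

I = ½MR² = (1/2)(57.3)(0.347)² = 3.450 kg·m².
The net torque has magnitude 14.0 N·m, opposing ω.
|α| = τ/I = 14.00/3.450 = 4.058 rad/s² (deceleration).
0 = ω₀ − |α|t ⇒ t = ω₀/|α| = 176/4.058 = 43.37 s.

t ≈ 43.4 s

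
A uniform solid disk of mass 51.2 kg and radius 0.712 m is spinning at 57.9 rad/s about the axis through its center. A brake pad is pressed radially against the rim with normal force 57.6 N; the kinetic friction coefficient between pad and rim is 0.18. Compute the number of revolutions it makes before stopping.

I = ½MR² = (1/2)(51.2)(0.712)² = 12.98 kg·m².
Friction force f = μN = (0.18)(57.6) = 10.37 N at the rim; torque magnitude τ = fR = 7.382 N·m, opposing ω.
|α| = τ/I = 7.382/12.98 = 0.5688 rad/s² (deceleration).
ω² = ω₀² − 2|α|θ with ω = 0 ⇒ θ = ω₀²/(2|α|) = 2947 rad = 469.0 rev.

≈ 469 revolutions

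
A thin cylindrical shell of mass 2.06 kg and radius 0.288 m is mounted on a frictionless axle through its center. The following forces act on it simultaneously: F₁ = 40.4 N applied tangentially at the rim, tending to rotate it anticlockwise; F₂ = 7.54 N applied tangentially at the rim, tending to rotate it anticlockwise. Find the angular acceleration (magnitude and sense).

I = MR² = (2.06)(0.288)² = 0.1709 kg·m².
Taking anticlockwise as positive: τ₁ = +(40.4)(0.288) = +11.64 N·m; τ₂ = +(7.54)(0.288) = +2.172 N·m.
Net torque τ = 13.81 N·m.
α = τ/I = 13.81/0.1709 = 80.81 rad/s².

α ≈ 80.8 rad/s², anticlockwise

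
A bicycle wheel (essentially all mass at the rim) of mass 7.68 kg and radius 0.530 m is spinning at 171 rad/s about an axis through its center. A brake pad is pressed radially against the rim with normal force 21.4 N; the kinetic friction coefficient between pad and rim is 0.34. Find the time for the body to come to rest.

I = MR² = (7.68)(0.530)² = 2.157 kg·m².
Friction force f = μN = (0.34)(21.4) = 7.276 N at the rim; torque magnitude τ = fR = 3.856 N·m, opposing ω.
|α| = τ/I = 3.856/2.157 = 1.788 rad/s² (deceleration).
0 = ω₀ − |α|t ⇒ t = ω₀/|α| = 171/1.788 = 95.66 s.

t ≈ 95.7 s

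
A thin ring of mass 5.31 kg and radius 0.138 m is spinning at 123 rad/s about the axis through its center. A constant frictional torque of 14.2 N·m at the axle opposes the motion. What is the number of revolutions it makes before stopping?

I = MR² = (5.31)(0.138)² = 0.1011 kg·m².
The net torque has magnitude 14.2 N·m, opposing ω.
|α| = τ/I = 14.20/0.1011 = 140.4 rad/s² (deceleration).
ω² = ω₀² − 2|α|θ with ω = 0 ⇒ θ = ω₀²/(2|α|) = 53.87 rad = 8.574 rev.

≈ 8.57 revolutions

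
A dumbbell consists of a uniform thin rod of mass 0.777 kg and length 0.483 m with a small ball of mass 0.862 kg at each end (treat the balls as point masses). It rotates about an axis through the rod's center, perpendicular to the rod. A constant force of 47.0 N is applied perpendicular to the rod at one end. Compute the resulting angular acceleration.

I_rod = (1/12)ML² = (1/12)(0.777)(0.483)² = 0.01511 kg·m².
I_balls = 2·m·(L/2)² = 2(0.862)(0.2415)² = 0.1005 kg·m².
Total I = 0.1157 kg·m².
τ = F·(L/2) = (47.0)(0.241) = 11.35 N·m.
α = τ/I = 11.35/0.1157 = 98.14 rad/s².

α ≈ 98.1 rad/s²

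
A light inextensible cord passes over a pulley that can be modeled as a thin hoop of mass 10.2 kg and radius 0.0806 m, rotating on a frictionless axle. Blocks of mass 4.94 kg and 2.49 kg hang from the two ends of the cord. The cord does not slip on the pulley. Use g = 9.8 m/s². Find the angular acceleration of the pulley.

I = MR² = (10.2)(0.0806)² = 0.06626 kg·m².
Heavier block: m₁g − T₁ = m₁a. Lighter block: T₂ − m₂g = m₂a.
Pulley: (T₁ − T₂)R = Iα = I(a/R), so T₁ − T₂ = (I/R²)a = 1·M_p a = 10.20·a.
Adding the three: (m₁ − m₂)g = (m₁ + m₂ + 10.20)a, so a = (4.94 − 2.49)(9.8)/(4.94 + 2.49 + 10.20) = 1.362 m/s².
α = a/R = 1.362/0.0806 = 16.90 rad/s².

α ≈ 16.9 rad/s²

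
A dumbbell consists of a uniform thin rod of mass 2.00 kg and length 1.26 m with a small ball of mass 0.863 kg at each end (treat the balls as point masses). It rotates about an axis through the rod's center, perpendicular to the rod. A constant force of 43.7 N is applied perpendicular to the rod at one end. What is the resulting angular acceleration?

α ≈ 29.0 rad/s²

I_rod = (1/12)ML² = (1/12)(2.00)(1.26)² = 0.2646 kg·m².
I_balls = 2·m·(L/2)² = 2(0.863)(0.6300)² = 0.6850 kg·m².
Total I = 0.9496 kg·m².
τ = F·(L/2) = (43.7)(0.630) = 27.53 N·m.
α = τ/I = 27.53/0.9496 = 28.99 rad/s².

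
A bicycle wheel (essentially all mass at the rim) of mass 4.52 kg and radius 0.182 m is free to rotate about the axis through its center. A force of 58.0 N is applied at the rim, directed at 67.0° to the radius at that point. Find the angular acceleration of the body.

I = MR² = (4.52)(0.182)² = 0.1497 kg·m².
Only the tangential component produces torque: τ = F R sinθ = (58.0)(0.182) sin 67.0° = 9.717 N·m.
From τ = Iα: α = 9.717/0.1497 = 64.90 rad/s².

α ≈ 64.9 rad/s²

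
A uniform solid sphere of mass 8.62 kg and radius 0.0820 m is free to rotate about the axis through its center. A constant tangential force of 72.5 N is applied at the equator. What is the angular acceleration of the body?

α ≈ 256 rad/s²

I = (2/5)MR² = (2/5)(8.62)(0.0820)² = 0.02318 kg·m².
τ = F R = (72.5)(0.0820) = 5.945 N·m.
From τ = Iα: α = 5.945/0.02318 = 256.4 rad/s².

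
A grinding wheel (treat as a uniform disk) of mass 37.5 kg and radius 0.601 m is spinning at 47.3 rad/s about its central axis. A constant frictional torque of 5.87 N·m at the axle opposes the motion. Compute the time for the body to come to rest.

t ≈ 54.6 s

I = ½MR² = (1/2)(37.5)(0.601)² = 6.773 kg·m².
The net torque has magnitude 5.87 N·m, opposing ω.
|α| = τ/I = 5.870/6.773 = 0.8667 rad/s² (deceleration).
0 = ω₀ − |α|t ⇒ t = ω₀/|α| = 47.3/0.8667 = 54.57 s.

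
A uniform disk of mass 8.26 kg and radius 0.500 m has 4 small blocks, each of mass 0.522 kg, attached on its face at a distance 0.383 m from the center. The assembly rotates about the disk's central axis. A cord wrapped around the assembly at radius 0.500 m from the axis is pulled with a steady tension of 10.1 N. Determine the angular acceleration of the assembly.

I_disk = ½MR² = ½(8.26)(0.500)² = 1.032 kg·m².
I_blocks = 4·m·r² = 4(0.522)(0.383)² = 0.3063 kg·m².
Total I = 1.339 kg·m².
τ = F r = (10.1)(0.500) = 5.050 N·m.
α = τ/I = 5.050/1.339 = 3.772 rad/s².

α ≈ 3.77 rad/s²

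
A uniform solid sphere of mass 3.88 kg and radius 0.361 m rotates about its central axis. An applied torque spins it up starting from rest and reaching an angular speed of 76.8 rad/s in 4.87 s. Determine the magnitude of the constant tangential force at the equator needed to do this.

F ≈ 8.84 N

I = (2/5)MR² = (2/5)(3.88)(0.361)² = 0.2023 kg·m².
α = Δω/Δt = (76.8 − 0)/4.87 = 15.77 rad/s².
The required torque is τ = Iα = (0.2023)(15.77) = 3.190 N·m.
A tangential force at the equator gives τ = FR, so F = τ/R = 3.190/0.361 = 8.836 N.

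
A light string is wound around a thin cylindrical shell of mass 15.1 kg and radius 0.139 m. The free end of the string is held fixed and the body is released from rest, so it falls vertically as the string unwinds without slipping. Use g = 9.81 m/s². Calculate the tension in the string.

Translation: Mg − T = Ma. Rotation about the center: TR = Iα with I = MR².
With a = αR: T = (I/R²)a = M a, so Mg = (1 + 1.000)Ma.
a = g/(1 + 1.000) = 9.81/2.000 = 4.905 m/s².
T = 1.000·M·a = (1.000)(15.1)(4.905) = 74.07 N.

T ≈ 74.1 N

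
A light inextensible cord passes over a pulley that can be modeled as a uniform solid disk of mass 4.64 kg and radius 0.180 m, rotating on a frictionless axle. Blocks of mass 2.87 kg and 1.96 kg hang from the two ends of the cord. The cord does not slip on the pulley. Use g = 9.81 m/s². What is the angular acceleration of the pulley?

α ≈ 6.94 rad/s²

I = ½MR² = (1/2)(4.64)(0.180)² = 0.07517 kg·m².
Heavier block: m₁g − T₁ = m₁a. Lighter block: T₂ − m₂g = m₂a.
Pulley: (T₁ − T₂)R = Iα = I(a/R), so T₁ − T₂ = (I/R²)a = (1/2)M_p a = 2.320·a.
Adding the three: (m₁ − m₂)g = (m₁ + m₂ + 2.320)a, so a = (2.87 − 1.96)(9.81)/(2.87 + 1.96 + 2.320) = 1.249 m/s².
α = a/R = 1.249/0.180 = 6.936 rad/s².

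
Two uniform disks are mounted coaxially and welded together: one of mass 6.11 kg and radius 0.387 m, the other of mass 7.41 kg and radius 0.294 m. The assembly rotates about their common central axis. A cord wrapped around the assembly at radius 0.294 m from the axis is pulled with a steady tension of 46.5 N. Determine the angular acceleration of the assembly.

I = ½M₁R₁² + ½M₂R₂² = ½(6.11)(0.387)² + ½(7.41)(0.294)² = 0.7778 kg·m².
τ = F r = (46.5)(0.294) = 13.67 N·m.
α = τ/I = 13.67/0.7778 = 17.58 rad/s².

α ≈ 17.6 rad/s²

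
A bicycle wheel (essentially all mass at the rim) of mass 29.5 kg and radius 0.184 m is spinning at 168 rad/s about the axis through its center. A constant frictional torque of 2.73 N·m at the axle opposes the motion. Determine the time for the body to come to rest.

I = MR² = (29.5)(0.184)² = 0.9988 kg·m².
The net torque has magnitude 2.73 N·m, opposing ω.
|α| = τ/I = 2.730/0.9988 = 2.733 rad/s² (deceleration).
0 = ω₀ − |α|t ⇒ t = ω₀/|α| = 168/2.733 = 61.46 s.

t ≈ 61.5 s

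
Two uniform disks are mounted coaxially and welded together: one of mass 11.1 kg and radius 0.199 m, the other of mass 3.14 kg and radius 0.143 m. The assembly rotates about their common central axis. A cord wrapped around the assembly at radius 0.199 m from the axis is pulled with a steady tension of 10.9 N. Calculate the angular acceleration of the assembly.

α ≈ 8.61 rad/s²

I = ½M₁R₁² + ½M₂R₂² = ½(11.1)(0.199)² + ½(3.14)(0.143)² = 0.2519 kg·m².
τ = F r = (10.9)(0.199) = 2.169 N·m.
α = τ/I = 2.169/0.2519 = 8.611 rad/s².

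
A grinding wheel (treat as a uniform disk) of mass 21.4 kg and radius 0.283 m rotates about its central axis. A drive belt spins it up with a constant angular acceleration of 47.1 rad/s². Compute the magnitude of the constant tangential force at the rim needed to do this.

I = ½MR² = (1/2)(21.4)(0.283)² = 0.8570 kg·m².
The required torque is τ = Iα = (0.8570)(47.10) = 40.36 N·m.
A tangential force at the rim gives τ = FR, so F = τ/R = 40.36/0.283 = 142.6 N.

F ≈ 143 N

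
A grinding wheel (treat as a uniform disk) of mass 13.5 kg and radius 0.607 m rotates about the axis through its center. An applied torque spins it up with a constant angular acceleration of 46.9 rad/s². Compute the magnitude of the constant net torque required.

I = ½MR² = (1/2)(13.5)(0.607)² = 2.487 kg·m².
τ = Iα = (2.487)(46.90) = 116.6 N·m.

τ ≈ 117 N·m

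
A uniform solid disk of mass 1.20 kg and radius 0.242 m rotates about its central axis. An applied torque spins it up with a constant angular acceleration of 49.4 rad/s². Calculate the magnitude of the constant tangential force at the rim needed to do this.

F ≈ 7.17 N

I = ½MR² = (1/2)(1.20)(0.242)² = 0.03514 kg·m².
The required torque is τ = Iα = (0.03514)(49.40) = 1.736 N·m.
A tangential force at the rim gives τ = FR, so F = τ/R = 1.736/0.242 = 7.173 N.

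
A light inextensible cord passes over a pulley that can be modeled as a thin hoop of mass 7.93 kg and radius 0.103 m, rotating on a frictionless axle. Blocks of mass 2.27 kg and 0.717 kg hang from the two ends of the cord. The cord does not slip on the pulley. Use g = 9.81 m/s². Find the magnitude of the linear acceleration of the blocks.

I = MR² = (7.93)(0.103)² = 0.08413 kg·m².
Heavier block: m₁g − T₁ = m₁a. Lighter block: T₂ − m₂g = m₂a.
Pulley: (T₁ − T₂)R = Iα = I(a/R), so T₁ − T₂ = (I/R²)a = 1·M_p a = 7.930·a.
Adding the three: (m₁ − m₂)g = (m₁ + m₂ + 7.930)a, so a = (2.27 − 0.717)(9.81)/(2.27 + 0.717 + 7.930) = 1.396 m/s².

a ≈ 1.40 m/s²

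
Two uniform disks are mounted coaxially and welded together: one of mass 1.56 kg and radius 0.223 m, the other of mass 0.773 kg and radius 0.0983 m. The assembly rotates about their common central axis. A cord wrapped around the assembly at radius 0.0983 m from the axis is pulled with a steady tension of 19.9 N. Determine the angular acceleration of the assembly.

I = ½M₁R₁² + ½M₂R₂² = ½(1.56)(0.223)² + ½(0.773)(0.0983)² = 0.04252 kg·m².
τ = F r = (19.9)(0.0983) = 1.956 N·m.
α = τ/I = 1.956/0.04252 = 46.00 rad/s².

α ≈ 46.0 rad/s²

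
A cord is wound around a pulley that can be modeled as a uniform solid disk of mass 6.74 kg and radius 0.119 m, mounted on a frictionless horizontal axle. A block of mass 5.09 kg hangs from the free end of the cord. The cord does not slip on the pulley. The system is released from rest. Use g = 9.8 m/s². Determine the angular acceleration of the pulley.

α ≈ 49.5 rad/s²

I = ½MR² = (1/2)(6.74)(0.119)² = 0.04772 kg·m².
Block: mg − T = ma. Pulley: TR = Iα. No-slip: a = αR, so T = (I/R²)a = 3.370·a.
Then mg = (m + 3.370)a, so a = (5.09)(9.8)/(5.09 + 3.370) = 5.896 m/s².
α = a/R = 5.896/0.119 = 49.55 rad/s².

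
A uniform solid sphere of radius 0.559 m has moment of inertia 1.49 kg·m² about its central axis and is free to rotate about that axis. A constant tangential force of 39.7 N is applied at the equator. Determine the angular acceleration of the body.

α ≈ 14.9 rad/s²

τ = F R = (39.7)(0.559) = 22.19 N·m.
Newton's second law for rotation, τ = Iα, gives α = τ/I = 22.19/1.490 = 14.89 rad/s².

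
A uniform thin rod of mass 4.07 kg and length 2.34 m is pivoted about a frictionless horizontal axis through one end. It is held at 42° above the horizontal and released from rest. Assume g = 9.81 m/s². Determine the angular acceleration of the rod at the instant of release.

α ≈ 4.67 rad/s²

About the pivot, I = (1/3)ML² = (1/3)(4.07)(2.34)² = 7.429 kg·m².
The weight acts at the center, a distance L/2 = 1.170 m from the pivot; τ = Mg(L/2) cos 42° = 34.72 N·m.
α = τ/I = 34.72/7.429 = 4.673 rad/s².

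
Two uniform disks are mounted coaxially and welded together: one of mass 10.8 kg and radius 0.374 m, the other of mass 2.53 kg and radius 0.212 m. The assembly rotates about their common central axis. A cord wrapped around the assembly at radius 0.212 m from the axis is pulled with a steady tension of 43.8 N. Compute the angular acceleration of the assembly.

α ≈ 11.4 rad/s²

I = ½M₁R₁² + ½M₂R₂² = ½(10.8)(0.374)² + ½(2.53)(0.212)² = 0.8122 kg·m².
τ = F r = (43.8)(0.212) = 9.286 N·m.
α = τ/I = 9.286/0.8122 = 11.43 rad/s².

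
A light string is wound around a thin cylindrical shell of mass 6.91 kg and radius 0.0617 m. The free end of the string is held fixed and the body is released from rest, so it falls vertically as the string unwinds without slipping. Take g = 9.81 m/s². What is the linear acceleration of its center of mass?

Translation: Mg − T = Ma. Rotation about the center: TR = Iα with I = MR².
With a = αR: T = (I/R²)a = M a, so Mg = (1 + 1.000)Ma.
a = g/(1 + 1.000) = 9.81/2.000 = 4.905 m/s².

a ≈ 4.91 m/s²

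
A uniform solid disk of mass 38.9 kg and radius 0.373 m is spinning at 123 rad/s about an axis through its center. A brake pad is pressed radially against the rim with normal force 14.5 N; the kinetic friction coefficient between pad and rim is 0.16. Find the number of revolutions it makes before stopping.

I = ½MR² = (1/2)(38.9)(0.373)² = 2.706 kg·m².
Friction force f = μN = (0.16)(14.5) = 2.320 N at the rim; torque magnitude τ = fR = 0.8654 N·m, opposing ω.
|α| = τ/I = 0.8654/2.706 = 0.3198 rad/s² (deceleration).
ω² = ω₀² − 2|α|θ with ω = 0 ⇒ θ = ω₀²/(2|α|) = 23650 rad = 3765 rev.

≈ 3760 revolutions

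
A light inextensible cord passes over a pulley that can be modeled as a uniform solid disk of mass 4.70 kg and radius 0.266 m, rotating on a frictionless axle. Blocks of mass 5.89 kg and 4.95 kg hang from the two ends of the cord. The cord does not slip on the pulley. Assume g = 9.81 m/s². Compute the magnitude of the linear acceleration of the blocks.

a ≈ 0.699 m/s²

I = ½MR² = (1/2)(4.70)(0.266)² = 0.1663 kg·m².
Heavier block: m₁g − T₁ = m₁a. Lighter block: T₂ − m₂g = m₂a.
Pulley: (T₁ − T₂)R = Iα = I(a/R), so T₁ − T₂ = (I/R²)a = (1/2)M_p a = 2.350·a.
Adding the three: (m₁ − m₂)g = (m₁ + m₂ + 2.350)a, so a = (5.89 − 4.95)(9.81)/(5.89 + 4.95 + 2.350) = 0.6991 m/s².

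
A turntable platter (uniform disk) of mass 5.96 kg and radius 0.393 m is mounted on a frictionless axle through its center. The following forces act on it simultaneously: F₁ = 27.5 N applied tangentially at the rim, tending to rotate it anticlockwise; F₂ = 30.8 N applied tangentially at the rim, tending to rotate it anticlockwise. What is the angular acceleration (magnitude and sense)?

α ≈ 49.8 rad/s², anticlockwise

I = ½MR² = (1/2)(5.96)(0.393)² = 0.4603 kg·m².
Taking anticlockwise as positive: τ₁ = +(27.5)(0.393) = +10.81 N·m; τ₂ = +(30.8)(0.393) = +12.10 N·m.
Net torque τ = 22.91 N·m.
α = τ/I = 22.91/0.4603 = 49.78 rad/s².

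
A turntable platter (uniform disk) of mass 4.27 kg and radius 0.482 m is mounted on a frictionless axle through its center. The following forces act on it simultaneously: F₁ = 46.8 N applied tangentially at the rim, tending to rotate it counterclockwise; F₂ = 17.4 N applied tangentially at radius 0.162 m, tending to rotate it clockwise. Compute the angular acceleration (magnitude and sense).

α ≈ 39.8 rad/s², counterclockwise

I = ½MR² = (1/2)(4.27)(0.482)² = 0.4960 kg·m².
Taking counterclockwise as positive: τ₁ = +(46.8)(0.482) = +22.56 N·m; τ₂ = −(17.4)(0.162) = −2.819 N·m.
Net torque τ = 19.74 N·m.
α = τ/I = 19.74/0.4960 = 39.80 rad/s².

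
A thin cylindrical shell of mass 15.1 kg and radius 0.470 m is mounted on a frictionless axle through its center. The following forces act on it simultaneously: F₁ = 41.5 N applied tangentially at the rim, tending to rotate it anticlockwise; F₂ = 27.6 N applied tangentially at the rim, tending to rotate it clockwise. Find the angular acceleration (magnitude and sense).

I = MR² = (15.1)(0.470)² = 3.336 kg·m².
Taking anticlockwise as positive: τ₁ = +(41.5)(0.470) = +19.50 N·m; τ₂ = −(27.6)(0.470) = −12.97 N·m.
Net torque τ = 6.533 N·m.
α = τ/I = 6.533/3.336 = 1.959 rad/s².

α ≈ 1.96 rad/s², anticlockwise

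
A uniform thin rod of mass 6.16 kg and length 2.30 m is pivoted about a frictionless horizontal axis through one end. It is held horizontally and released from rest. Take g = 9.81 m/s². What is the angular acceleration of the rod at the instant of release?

α ≈ 6.40 rad/s²

About the pivot, I = (1/3)ML² = (1/3)(6.16)(2.30)² = 10.86 kg·m².
The weight acts at the center, a distance L/2 = 1.150 m from the pivot; τ = Mg(L/2) = 69.49 N·m.
α = τ/I = 69.49/10.86 = 6.398 rad/s².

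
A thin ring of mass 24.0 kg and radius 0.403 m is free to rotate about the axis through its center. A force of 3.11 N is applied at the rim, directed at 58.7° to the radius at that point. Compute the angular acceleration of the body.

I = MR² = (24.0)(0.403)² = 3.898 kg·m².
Only the tangential component produces torque: τ = F R sinθ = (3.11)(0.403) sin 58.7° = 1.071 N·m.
Newton's second law for rotation, τ = Iα, gives α = τ/I = 1.071/3.898 = 0.2747 rad/s².

α ≈ 0.275 rad/s²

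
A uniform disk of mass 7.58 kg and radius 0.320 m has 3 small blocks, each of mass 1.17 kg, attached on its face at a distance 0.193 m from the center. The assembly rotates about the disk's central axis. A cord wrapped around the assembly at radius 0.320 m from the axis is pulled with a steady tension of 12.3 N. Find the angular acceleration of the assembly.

I_disk = ½MR² = ½(7.58)(0.320)² = 0.3881 kg·m².
I_blocks = 3·m·r² = 3(1.17)(0.193)² = 0.1307 kg·m².
Total I = 0.5188 kg·m².
τ = F r = (12.3)(0.320) = 3.936 N·m.
α = τ/I = 3.936/0.5188 = 7.586 rad/s².

α ≈ 7.59 rad/s²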